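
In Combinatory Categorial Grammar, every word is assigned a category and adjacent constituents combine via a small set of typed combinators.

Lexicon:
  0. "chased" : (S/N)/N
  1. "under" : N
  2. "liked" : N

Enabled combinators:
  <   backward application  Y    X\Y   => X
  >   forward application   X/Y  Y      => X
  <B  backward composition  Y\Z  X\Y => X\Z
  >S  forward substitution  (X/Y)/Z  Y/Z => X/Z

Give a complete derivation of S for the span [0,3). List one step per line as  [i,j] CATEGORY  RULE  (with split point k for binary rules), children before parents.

[0,3] S   >
  [0,2] S/N   >
    [0,1] "chased" : (S/N)/N
    [1,2] "under" : N
  [2,3] "liked" : N

[0,1] (S/N)/N  lex  "chased"
[1,2] N  lex  "under"
[0,2] S/N  >  k=1
[2,3] N  lex  "liked"
[0,3] S  >  k=2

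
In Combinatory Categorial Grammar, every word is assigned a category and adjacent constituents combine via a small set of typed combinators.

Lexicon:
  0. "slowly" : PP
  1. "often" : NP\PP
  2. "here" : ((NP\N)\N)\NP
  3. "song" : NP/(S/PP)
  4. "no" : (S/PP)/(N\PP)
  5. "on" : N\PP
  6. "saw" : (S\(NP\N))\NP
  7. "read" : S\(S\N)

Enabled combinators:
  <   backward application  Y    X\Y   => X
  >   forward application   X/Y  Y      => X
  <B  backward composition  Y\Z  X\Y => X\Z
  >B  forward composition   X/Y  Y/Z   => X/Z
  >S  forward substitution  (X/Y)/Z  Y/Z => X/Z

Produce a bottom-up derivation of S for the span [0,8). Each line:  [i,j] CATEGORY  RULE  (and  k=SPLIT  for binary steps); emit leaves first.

[0,8] S   <
  [0,7] S\N   <B
    [0,3] (NP\N)\N   <
      [0,2] NP   <
        [0,1] "slowly" : PP
        [1,2] "often" : NP\PP
      [2,3] "here" : ((NP\N)\N)\NP
    [3,7] S\(NP\N)   <
      [3,6] NP   >
        [3,4] "song" : NP/(S/PP)
        [4,6] S/PP   >
          [4,5] "no" : (S/PP)/(N\PP)
          [5,6] "on" : N\PP
      [6,7] "saw" : (S\(NP\N))\NP
  [7,8] "read" : S\(S\N)

[0,1] PP  lex  "slowly"
[1,2] NP\PP  lex  "often"
[0,2] NP  <  k=1
[2,3] ((NP\N)\N)\NP  lex  "here"
[0,3] (NP\N)\N  <  k=2
[3,4] NP/(S/PP)  lex  "song"
[4,5] (S/PP)/(N\PP)  lex  "no"
[5,6] N\PP  lex  "on"
[4,6] S/PP  >  k=5
[3,6] NP  >  k=4
[6,7] (S\(NP\N))\NP  lex  "saw"
[3,7] S\(NP\N)  <  k=6
[0,7] S\N  <B  k=3
[7,8] S\(S\N)  lex  "read"
[0,8] S  <  k=7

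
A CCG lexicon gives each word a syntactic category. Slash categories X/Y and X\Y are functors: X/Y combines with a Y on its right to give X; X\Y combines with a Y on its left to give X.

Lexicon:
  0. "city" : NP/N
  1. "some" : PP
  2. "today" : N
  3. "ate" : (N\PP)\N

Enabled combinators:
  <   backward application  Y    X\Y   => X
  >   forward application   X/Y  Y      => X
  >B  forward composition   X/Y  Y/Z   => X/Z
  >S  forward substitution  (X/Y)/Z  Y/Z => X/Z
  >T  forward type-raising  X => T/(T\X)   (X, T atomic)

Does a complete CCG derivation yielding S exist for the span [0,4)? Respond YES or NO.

NP/N PP N (N\PP)\N
CKY chart[0,4] = {N/(N\NP), NP, NP/(NP\NP), NP/(N\N), PP/(PP\NP), S/(S\NP)}; S ∉ chart

NO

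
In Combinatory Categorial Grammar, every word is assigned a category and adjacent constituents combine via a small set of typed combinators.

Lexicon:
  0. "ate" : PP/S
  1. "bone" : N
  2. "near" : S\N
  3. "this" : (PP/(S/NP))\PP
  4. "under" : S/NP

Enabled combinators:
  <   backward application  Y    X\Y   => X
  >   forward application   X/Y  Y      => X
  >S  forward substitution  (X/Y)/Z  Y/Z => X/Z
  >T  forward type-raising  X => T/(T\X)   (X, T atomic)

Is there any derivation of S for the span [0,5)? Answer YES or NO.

PP/S N S\N (PP/(S/NP))\PP S/NP
CKY chart[0,5] = {N/(N\PP), NP/(NP\PP), PP, PP/(PP\PP), S/(S\PP)}; S ∉ chart

NO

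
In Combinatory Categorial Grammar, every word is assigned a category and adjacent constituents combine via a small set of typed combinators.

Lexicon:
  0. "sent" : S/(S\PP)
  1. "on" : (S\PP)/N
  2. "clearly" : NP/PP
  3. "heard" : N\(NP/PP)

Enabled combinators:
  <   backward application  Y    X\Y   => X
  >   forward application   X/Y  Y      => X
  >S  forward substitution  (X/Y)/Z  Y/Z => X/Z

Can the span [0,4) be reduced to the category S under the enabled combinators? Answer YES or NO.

YES

[0,4] S   >
  [0,1] "sent" : S/(S\PP)
  [1,4] S\PP   >
    [1,2] "on" : (S\PP)/N
    [2,4] N   <
      [2,3] "clearly" : NP/PP
      [3,4] "heard" : N\(NP/PP)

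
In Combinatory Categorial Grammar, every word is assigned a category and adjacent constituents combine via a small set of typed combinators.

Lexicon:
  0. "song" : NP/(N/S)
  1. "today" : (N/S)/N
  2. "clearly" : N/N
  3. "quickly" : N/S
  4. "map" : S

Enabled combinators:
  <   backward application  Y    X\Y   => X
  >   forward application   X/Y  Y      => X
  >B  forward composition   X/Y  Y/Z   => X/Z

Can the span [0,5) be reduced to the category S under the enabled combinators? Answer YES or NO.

NO

NP/(N/S) (N/S)/N N/N N/S S
CKY chart[0,5] = {NP}; S ∉ chart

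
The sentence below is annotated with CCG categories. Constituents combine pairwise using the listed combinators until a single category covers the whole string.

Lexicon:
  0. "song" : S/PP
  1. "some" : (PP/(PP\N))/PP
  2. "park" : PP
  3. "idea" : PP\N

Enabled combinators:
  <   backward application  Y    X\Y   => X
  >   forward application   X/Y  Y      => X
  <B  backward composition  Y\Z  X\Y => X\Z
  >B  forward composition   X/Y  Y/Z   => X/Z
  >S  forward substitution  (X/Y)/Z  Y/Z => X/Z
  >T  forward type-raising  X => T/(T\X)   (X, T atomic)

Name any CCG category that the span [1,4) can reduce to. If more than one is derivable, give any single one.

[0,4] S   >
  [0,1] "song" : S/PP
  [1,4] PP   >
    [1,3] PP/(PP\N)   >
      [1,2] "some" : (PP/(PP\N))/PP
      [2,3] "park" : PP
    [3,4] "idea" : PP\N

PP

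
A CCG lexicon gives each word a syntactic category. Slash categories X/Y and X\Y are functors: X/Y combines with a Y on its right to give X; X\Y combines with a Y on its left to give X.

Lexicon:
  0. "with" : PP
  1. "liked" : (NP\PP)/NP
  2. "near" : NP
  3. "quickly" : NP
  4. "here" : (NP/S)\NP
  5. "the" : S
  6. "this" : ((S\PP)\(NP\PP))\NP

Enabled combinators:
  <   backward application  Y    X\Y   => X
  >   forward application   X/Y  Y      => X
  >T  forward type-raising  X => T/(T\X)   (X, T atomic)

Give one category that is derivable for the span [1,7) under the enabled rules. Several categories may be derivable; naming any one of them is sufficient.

[0,7] S   <
  [0,1] "with" : PP
  [1,7] S\PP   <
    [1,3] NP\PP   >
      [1,2] "liked" : (NP\PP)/NP
      [2,3] "near" : NP
    [3,7] (S\PP)\(NP\PP)   <
      [3,6] NP   >
        [3,5] NP/S   <
          [3,4] "quickly" : NP
          [4,5] "here" : (NP/S)\NP
        [5,6] "the" : S
      [6,7] "this" : ((S\PP)\(NP\PP))\NP

S\PP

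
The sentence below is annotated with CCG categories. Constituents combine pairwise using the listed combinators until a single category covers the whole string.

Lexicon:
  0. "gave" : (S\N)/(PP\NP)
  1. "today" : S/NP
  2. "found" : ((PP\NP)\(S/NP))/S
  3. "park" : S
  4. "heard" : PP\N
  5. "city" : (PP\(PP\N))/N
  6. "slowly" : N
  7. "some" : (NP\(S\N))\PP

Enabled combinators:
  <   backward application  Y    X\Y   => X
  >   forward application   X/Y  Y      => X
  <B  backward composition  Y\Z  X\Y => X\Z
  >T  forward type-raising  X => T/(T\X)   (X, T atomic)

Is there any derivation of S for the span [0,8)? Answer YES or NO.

NO

(S\N)/(PP\NP) S/NP ((PP\NP)\(S/NP))/S S PP\N (PP\(PP\N))/N N (NP\(S\N))\PP
CKY chart[0,8] = {N/(N\NP), NP, NP/(NP\NP), PP/(PP\NP), S/(S\NP)}; S ∉ chart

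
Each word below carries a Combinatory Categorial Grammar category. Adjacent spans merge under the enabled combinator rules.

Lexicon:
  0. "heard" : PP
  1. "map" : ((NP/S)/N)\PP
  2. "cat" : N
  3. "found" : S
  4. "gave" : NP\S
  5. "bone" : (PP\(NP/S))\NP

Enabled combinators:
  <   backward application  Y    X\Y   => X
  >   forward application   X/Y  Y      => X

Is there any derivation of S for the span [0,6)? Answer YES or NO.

NO

PP ((NP/S)/N)\PP N S NP\S (PP\(NP/S))\NP
CKY chart[0,6] = {PP}; S ∉ chart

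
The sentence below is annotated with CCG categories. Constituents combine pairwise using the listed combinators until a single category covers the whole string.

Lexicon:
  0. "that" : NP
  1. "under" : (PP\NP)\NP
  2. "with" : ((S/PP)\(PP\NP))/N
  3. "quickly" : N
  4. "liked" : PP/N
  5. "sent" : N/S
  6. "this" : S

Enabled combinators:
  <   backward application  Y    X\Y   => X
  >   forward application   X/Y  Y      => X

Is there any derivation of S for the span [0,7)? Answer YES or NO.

[0,7] S   >
  [0,4] S/PP   <
    [0,2] PP\NP   <
      [0,1] "that" : NP
      [1,2] "under" : (PP\NP)\NP
    [2,4] (S/PP)\(PP\NP)   >
      [2,3] "with" : ((S/PP)\(PP\NP))/N
      [3,4] "quickly" : N
  [4,7] PP   >
    [4,5] "liked" : PP/N
    [5,7] N   >
      [5,6] "sent" : N/S
      [6,7] "this" : S

YES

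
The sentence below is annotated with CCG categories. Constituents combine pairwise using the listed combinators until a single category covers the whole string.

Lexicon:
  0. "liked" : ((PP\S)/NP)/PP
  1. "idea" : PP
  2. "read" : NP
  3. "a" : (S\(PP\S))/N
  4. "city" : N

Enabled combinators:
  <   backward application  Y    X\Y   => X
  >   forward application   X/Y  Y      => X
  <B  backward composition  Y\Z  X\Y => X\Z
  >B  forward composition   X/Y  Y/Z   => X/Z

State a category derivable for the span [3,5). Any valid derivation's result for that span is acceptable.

S\(PP\S)

[0,5] S   <
  [0,3] PP\S   >
    [0,2] (PP\S)/NP   >
      [0,1] "liked" : ((PP\S)/NP)/PP
      [1,2] "idea" : PP
    [2,3] "read" : NP
  [3,5] S\(PP\S)   >
    [3,4] "a" : (S\(PP\S))/N
    [4,5] "city" : N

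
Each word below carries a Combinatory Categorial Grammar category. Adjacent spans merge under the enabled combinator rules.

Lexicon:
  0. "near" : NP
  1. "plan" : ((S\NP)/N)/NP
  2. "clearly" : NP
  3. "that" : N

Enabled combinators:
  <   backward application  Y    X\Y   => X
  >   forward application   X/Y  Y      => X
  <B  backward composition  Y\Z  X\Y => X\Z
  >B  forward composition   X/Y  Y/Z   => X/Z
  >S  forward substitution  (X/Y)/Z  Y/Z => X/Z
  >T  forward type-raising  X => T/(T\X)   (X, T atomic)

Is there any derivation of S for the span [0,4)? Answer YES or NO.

YES

[0,4] S   <
  [0,1] "near" : NP
  [1,4] S\NP   >
    [1,3] (S\NP)/N   >
      [1,2] "plan" : ((S\NP)/N)/NP
      [2,3] "clearly" : NP
    [3,4] "that" : N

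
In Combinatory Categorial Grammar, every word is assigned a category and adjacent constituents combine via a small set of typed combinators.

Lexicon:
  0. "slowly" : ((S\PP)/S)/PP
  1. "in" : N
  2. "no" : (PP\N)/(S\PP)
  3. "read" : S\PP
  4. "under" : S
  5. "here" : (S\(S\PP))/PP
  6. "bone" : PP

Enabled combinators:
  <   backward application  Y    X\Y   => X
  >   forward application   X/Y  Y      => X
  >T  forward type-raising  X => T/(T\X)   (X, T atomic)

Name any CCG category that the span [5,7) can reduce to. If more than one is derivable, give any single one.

[0,7] S   <
  [0,5] S\PP   >
    [0,4] (S\PP)/S   >
      [0,1] "slowly" : ((S\PP)/S)/PP
      [1,4] PP   <
        [1,2] "in" : N
        [2,4] PP\N   >
          [2,3] "no" : (PP\N)/(S\PP)
          [3,4] "read" : S\PP
    [4,5] "under" : S
  [5,7] S\(S\PP)   >
    [5,6] "here" : (S\(S\PP))/PP
    [6,7] "bone" : PP

S\(S\PP)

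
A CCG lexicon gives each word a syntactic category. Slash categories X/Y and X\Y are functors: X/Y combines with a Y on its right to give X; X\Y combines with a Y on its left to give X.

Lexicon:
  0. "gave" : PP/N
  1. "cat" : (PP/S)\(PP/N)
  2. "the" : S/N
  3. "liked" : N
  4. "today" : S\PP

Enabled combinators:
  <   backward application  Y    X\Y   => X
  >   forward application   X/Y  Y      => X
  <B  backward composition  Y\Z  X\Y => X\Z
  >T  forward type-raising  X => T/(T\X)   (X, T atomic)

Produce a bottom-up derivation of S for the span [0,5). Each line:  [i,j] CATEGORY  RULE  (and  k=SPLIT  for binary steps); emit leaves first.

[0,5] S   <
  [0,4] PP   >
    [0,2] PP/S   <
      [0,1] "gave" : PP/N
      [1,2] "cat" : (PP/S)\(PP/N)
    [2,4] S   >
      [2,3] "the" : S/N
      [3,4] "liked" : N
  [4,5] "today" : S\PP

[0,1] PP/N  lex  "gave"
[1,2] (PP/S)\(PP/N)  lex  "cat"
[0,2] PP/S  <  k=1
[2,3] S/N  lex  "the"
[3,4] N  lex  "liked"
[2,4] S  >  k=3
[0,4] PP  >  k=2
[4,5] S\PP  lex  "today"
[0,5] S  <  k=4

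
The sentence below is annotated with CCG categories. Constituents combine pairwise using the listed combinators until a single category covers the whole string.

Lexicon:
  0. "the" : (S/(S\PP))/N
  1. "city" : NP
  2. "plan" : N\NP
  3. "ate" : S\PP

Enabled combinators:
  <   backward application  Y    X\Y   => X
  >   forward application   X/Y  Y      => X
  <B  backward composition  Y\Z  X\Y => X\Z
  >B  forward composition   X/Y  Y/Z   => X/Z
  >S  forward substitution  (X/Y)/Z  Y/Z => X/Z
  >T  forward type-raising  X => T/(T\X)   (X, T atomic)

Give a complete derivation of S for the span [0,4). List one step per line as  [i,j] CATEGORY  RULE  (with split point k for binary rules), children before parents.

[0,1] (S/(S\PP))/N  lex  "the"
[1,2] NP  lex  "city"
[1,2] N/(N\NP)  >T
[2,3] N\NP  lex  "plan"
[1,3] N  >  k=2
[0,3] S/(S\PP)  >  k=1
[3,4] S\PP  lex  "ate"
[0,4] S  >  k=3

[0,4] S   >
  [0,3] S/(S\PP)   >
    [0,1] "the" : (S/(S\PP))/N
    [1,3] N   >
      [1,2] N/(N\NP)   >T
        [1,2] "city" : NP
      [2,3] "plan" : N\NP
  [3,4] "ate" : S\PP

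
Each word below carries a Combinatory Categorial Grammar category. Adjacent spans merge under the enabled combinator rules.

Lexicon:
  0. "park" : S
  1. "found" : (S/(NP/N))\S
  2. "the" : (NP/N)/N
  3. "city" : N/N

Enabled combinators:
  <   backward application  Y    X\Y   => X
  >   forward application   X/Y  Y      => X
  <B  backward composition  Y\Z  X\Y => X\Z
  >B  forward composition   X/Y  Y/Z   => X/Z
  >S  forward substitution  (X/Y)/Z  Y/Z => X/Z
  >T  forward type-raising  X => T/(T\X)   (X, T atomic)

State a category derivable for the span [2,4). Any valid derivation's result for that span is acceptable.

NP/N

[0,4] S   >
  [0,2] S/(NP/N)   <
    [0,1] "park" : S
    [1,2] "found" : (S/(NP/N))\S
  [2,4] NP/N   >S
    [2,3] "the" : (NP/N)/N
    [3,4] "city" : N/N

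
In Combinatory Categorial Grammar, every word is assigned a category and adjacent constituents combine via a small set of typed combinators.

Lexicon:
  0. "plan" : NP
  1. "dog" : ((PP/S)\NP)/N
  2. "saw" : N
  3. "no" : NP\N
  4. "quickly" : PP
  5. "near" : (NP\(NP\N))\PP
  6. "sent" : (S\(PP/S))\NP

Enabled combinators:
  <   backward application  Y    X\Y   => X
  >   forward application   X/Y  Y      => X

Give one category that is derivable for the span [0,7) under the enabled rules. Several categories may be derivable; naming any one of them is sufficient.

[0,7] S   <
  [0,3] PP/S   <
    [0,1] "plan" : NP
    [1,3] (PP/S)\NP   >
      [1,2] "dog" : ((PP/S)\NP)/N
      [2,3] "saw" : N
  [3,7] S\(PP/S)   <
    [3,6] NP   <
      [3,4] "no" : NP\N
      [4,6] NP\(NP\N)   <
        [4,5] "quickly" : PP
        [5,6] "near" : (NP\(NP\N))\PP
    [6,7] "sent" : (S\(PP/S))\NP

S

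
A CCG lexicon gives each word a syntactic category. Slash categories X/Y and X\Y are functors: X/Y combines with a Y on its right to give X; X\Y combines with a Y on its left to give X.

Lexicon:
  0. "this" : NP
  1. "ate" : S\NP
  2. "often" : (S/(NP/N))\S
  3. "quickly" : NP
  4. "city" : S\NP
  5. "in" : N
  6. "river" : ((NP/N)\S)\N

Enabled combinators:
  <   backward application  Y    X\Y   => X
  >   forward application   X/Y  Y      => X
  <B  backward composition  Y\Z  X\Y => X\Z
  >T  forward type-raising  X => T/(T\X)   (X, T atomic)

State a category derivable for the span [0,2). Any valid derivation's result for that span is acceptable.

S

[0,7] S   >
  [0,3] S/(NP/N)   <
    [0,2] S   <
      [0,1] "this" : NP
      [1,2] "ate" : S\NP
    [2,3] "often" : (S/(NP/N))\S
  [3,7] NP/N   <
    [3,5] S   >
      [3,4] S/(S\NP)   >T
        [3,4] "quickly" : NP
      [4,5] "city" : S\NP
    [5,7] (NP/N)\S   <
      [5,6] "in" : N
      [6,7] "river" : ((NP/N)\S)\N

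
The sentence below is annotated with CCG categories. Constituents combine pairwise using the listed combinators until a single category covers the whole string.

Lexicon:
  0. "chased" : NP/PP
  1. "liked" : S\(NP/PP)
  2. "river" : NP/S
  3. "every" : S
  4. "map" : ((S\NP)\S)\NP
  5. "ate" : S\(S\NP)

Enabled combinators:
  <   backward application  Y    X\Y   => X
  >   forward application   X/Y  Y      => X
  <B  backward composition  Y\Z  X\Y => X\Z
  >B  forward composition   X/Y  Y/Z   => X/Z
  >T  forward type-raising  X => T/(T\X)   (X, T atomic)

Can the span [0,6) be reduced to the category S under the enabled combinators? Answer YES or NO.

YES

[0,6] S   <
  [0,5] S\NP   <
    [0,2] S   <
      [0,1] "chased" : NP/PP
      [1,2] "liked" : S\(NP/PP)
    [2,5] (S\NP)\S   <
      [2,4] NP   >
        [2,3] "river" : NP/S
        [3,4] "every" : S
      [4,5] "map" : ((S\NP)\S)\NP
  [5,6] "ate" : S\(S\NP)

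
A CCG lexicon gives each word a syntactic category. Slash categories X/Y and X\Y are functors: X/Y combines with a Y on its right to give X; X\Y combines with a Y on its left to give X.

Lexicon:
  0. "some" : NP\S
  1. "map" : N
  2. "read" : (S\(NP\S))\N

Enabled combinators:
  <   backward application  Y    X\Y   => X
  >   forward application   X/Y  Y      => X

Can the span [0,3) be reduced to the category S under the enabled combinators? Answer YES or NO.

[0,3] S   <
  [0,1] "some" : NP\S
  [1,3] S\(NP\S)   <
    [1,2] "map" : N
    [2,3] "read" : (S\(NP\S))\N

YES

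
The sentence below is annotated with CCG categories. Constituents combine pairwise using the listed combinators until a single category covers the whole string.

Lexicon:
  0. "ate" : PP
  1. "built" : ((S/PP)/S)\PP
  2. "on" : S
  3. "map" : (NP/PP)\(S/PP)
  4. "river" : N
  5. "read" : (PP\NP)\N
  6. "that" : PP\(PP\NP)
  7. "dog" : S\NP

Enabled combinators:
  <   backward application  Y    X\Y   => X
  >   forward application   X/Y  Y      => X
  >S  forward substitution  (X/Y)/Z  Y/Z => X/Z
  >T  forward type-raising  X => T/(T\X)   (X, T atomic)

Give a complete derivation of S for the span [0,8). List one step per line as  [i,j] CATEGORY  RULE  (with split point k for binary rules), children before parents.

[0,8] S   <
  [0,7] NP   >
    [0,4] NP/PP   <
      [0,3] S/PP   >
        [0,2] (S/PP)/S   <
          [0,1] "ate" : PP
          [1,2] "built" : ((S/PP)/S)\PP
        [2,3] "on" : S
      [3,4] "map" : (NP/PP)\(S/PP)
    [4,7] PP   <
      [4,6] PP\NP   <
        [4,5] "river" : N
        [5,6] "read" : (PP\NP)\N
      [6,7] "that" : PP\(PP\NP)
  [7,8] "dog" : S\NP

[0,1] PP  lex  "ate"
[1,2] ((S/PP)/S)\PP  lex  "built"
[0,2] (S/PP)/S  <  k=1
[2,3] S  lex  "on"
[0,3] S/PP  >  k=2
[3,4] (NP/PP)\(S/PP)  lex  "map"
[0,4] NP/PP  <  k=3
[4,5] N  lex  "river"
[5,6] (PP\NP)\N  lex  "read"
[4,6] PP\NP  <  k=5
[6,7] PP\(PP\NP)  lex  "that"
[4,7] PP  <  k=6
[0,7] NP  >  k=4
[7,8] S\NP  lex  "dog"
[0,8] S  <  k=7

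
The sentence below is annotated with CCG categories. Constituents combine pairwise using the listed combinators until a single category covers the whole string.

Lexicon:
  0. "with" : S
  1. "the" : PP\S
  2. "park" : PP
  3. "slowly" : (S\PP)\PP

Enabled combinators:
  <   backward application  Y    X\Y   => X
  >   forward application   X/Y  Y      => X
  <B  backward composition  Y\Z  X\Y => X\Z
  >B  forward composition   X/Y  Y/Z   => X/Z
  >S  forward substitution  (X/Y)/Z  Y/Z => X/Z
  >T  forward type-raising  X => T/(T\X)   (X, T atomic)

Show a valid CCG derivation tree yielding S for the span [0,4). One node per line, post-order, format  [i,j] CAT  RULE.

[0,1] S  lex  "with"
[0,1] PP/(PP\S)  >T
[1,2] PP\S  lex  "the"
[0,2] PP  >  k=1
[2,3] PP  lex  "park"
[3,4] (S\PP)\PP  lex  "slowly"
[2,4] S\PP  <  k=3
[0,4] S  <  k=2

[0,4] S   <
  [0,2] PP   >
    [0,1] PP/(PP\S)   >T
      [0,1] "with" : S
    [1,2] "the" : PP\S
  [2,4] S\PP   <
    [2,3] "park" : PP
    [3,4] "slowly" : (S\PP)\PP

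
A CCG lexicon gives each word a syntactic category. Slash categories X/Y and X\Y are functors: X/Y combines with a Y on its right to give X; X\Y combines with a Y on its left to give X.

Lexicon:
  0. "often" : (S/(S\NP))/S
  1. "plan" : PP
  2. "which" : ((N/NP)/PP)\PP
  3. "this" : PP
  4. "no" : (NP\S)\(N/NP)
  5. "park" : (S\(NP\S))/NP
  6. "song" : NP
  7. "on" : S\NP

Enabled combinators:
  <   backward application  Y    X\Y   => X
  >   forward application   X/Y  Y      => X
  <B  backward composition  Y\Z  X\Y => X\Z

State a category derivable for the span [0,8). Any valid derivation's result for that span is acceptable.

S

[0,8] S   >
  [0,7] S/(S\NP)   >
    [0,1] "often" : (S/(S\NP))/S
    [1,7] S   <
      [1,5] NP\S   <
        [1,4] N/NP   >
          [1,3] (N/NP)/PP   <
            [1,2] "plan" : PP
            [2,3] "which" : ((N/NP)/PP)\PP
          [3,4] "this" : PP
        [4,5] "no" : (NP\S)\(N/NP)
      [5,7] S\(NP\S)   >
        [5,6] "park" : (S\(NP\S))/NP
        [6,7] "song" : NP
  [7,8] "on" : S\NP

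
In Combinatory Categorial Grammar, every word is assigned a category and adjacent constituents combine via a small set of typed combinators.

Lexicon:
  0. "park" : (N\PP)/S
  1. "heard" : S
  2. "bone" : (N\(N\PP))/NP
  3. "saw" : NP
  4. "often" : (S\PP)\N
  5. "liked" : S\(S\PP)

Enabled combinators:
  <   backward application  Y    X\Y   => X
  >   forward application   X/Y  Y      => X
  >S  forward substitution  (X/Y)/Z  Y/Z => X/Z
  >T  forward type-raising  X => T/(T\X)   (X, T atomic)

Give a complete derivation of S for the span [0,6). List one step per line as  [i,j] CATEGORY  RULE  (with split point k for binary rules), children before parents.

[0,6] S   <
  [0,5] S\PP   <
    [0,4] N   <
      [0,2] N\PP   >
        [0,1] "park" : (N\PP)/S
        [1,2] "heard" : S
      [2,4] N\(N\PP)   >
        [2,3] "bone" : (N\(N\PP))/NP
        [3,4] "saw" : NP
    [4,5] "often" : (S\PP)\N
  [5,6] "liked" : S\(S\PP)

[0,1] (N\PP)/S  lex  "park"
[1,2] S  lex  "heard"
[0,2] N\PP  >  k=1
[2,3] (N\(N\PP))/NP  lex  "bone"
[3,4] NP  lex  "saw"
[2,4] N\(N\PP)  >  k=3
[0,4] N  <  k=2
[4,5] (S\PP)\N  lex  "often"
[0,5] S\PP  <  k=4
[5,6] S\(S\PP)  lex  "liked"
[0,6] S  <  k=5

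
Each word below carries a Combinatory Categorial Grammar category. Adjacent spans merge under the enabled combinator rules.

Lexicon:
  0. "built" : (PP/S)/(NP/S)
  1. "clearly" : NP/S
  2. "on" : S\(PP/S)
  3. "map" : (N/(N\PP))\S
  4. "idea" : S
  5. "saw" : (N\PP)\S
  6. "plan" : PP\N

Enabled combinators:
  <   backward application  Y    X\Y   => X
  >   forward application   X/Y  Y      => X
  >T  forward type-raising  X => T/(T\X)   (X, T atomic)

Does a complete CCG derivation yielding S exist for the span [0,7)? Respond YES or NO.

NO

(PP/S)/(NP/S) NP/S S\(PP/S) (N/(N\PP))\S S (N\PP)\S PP\N
CKY chart[0,7] = {N/(N\PP), NP/(NP\PP), PP, PP/(PP\PP), S/(S\PP)}; S ∉ chart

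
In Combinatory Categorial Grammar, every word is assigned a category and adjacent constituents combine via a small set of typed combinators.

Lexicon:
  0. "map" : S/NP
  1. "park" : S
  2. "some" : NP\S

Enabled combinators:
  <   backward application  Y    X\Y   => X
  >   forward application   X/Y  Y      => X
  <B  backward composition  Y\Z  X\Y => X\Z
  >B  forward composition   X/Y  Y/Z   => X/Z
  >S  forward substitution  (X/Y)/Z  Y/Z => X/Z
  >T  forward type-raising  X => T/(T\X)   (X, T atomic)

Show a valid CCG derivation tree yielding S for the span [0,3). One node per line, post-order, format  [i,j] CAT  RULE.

[0,3] S   >
  [0,1] "map" : S/NP
  [1,3] NP   >
    [1,2] NP/(NP\S)   >T
      [1,2] "park" : S
    [2,3] "some" : NP\S

[0,1] S/NP  lex  "map"
[1,2] S  lex  "park"
[1,2] NP/(NP\S)  >T
[2,3] NP\S  lex  "some"
[1,3] NP  >  k=2
[0,3] S  >  k=1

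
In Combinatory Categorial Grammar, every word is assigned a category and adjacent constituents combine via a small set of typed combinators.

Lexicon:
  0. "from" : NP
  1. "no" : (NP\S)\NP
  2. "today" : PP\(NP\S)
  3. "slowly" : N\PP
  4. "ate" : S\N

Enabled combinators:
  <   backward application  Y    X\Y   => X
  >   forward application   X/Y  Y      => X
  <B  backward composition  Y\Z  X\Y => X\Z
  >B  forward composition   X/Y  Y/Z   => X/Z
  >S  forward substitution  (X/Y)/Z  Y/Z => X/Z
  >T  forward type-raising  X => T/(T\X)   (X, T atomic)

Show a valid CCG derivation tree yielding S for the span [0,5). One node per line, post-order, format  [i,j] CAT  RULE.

[0,1] NP  lex  "from"
[0,1] S/(S\NP)  >T
[1,2] (NP\S)\NP  lex  "no"
[2,3] PP\(NP\S)  lex  "today"
[1,3] PP\NP  <B  k=2
[3,4] N\PP  lex  "slowly"
[4,5] S\N  lex  "ate"
[3,5] S\PP  <B  k=4
[1,5] S\NP  <B  k=3
[0,5] S  >  k=1

[0,5] S   >
  [0,1] S/(S\NP)   >T
    [0,1] "from" : NP
  [1,5] S\NP   <B
    [1,3] PP\NP   <B
      [1,2] "no" : (NP\S)\NP
      [2,3] "today" : PP\(NP\S)
    [3,5] S\PP   <B
      [3,4] "slowly" : N\PP
      [4,5] "ate" : S\N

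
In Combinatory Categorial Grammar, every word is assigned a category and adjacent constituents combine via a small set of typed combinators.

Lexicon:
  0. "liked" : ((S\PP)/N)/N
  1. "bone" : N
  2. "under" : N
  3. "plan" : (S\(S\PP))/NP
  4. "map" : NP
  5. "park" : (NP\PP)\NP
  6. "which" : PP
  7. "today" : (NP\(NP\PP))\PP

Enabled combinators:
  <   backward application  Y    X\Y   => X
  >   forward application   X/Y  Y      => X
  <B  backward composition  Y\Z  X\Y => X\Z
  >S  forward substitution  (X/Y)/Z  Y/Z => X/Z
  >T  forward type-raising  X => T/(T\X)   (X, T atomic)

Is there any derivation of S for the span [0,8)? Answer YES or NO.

YES

[0,8] S   <
  [0,3] S\PP   >
    [0,2] (S\PP)/N   >
      [0,1] "liked" : ((S\PP)/N)/N
      [1,2] "bone" : N
    [2,3] "under" : N
  [3,8] S\(S\PP)   >
    [3,4] "plan" : (S\(S\PP))/NP
    [4,8] NP   <
      [4,6] NP\PP   <
        [4,5] "map" : NP
        [5,6] "park" : (NP\PP)\NP
      [6,8] NP\(NP\PP)   <
        [6,7] "which" : PP
        [7,8] "today" : (NP\(NP\PP))\PP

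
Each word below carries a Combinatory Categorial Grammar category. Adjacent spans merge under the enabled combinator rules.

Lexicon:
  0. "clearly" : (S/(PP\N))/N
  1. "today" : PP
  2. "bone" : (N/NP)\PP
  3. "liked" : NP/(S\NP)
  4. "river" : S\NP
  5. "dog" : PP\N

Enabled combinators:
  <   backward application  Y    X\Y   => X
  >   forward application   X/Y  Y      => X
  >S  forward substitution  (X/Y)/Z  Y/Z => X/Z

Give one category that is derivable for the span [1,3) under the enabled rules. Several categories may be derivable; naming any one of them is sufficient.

N/NP

[0,6] S   >
  [0,5] S/(PP\N)   >
    [0,1] "clearly" : (S/(PP\N))/N
    [1,5] N   >
      [1,3] N/NP   <
        [1,2] "today" : PP
        [2,3] "bone" : (N/NP)\PP
      [3,5] NP   >
        [3,4] "liked" : NP/(S\NP)
        [4,5] "river" : S\NP
  [5,6] "dog" : PP\N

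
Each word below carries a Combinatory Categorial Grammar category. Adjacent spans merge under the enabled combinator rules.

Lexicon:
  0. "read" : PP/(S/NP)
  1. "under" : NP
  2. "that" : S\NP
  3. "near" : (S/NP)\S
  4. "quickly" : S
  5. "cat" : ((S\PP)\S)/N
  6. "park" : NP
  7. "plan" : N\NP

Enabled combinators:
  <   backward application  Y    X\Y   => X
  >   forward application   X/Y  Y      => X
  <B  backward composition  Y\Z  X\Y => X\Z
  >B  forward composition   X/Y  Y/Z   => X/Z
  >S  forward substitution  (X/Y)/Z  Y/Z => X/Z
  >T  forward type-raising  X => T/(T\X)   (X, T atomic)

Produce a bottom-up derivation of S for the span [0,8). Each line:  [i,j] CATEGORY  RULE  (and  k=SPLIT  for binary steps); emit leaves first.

[0,8] S   <
  [0,4] PP   >
    [0,1] "read" : PP/(S/NP)
    [1,4] S/NP   <
      [1,3] S   >
        [1,2] S/(S\NP)   >T
          [1,2] "under" : NP
        [2,3] "that" : S\NP
      [3,4] "near" : (S/NP)\S
  [4,8] S\PP   <
    [4,5] "quickly" : S
    [5,8] (S\PP)\S   >
      [5,6] "cat" : ((S\PP)\S)/N
      [6,8] N   <
        [6,7] "park" : NP
        [7,8] "plan" : N\NP

[0,1] PP/(S/NP)  lex  "read"
[1,2] NP  lex  "under"
[1,2] S/(S\NP)  >T
[2,3] S\NP  lex  "that"
[1,3] S  >  k=2
[3,4] (S/NP)\S  lex  "near"
[1,4] S/NP  <  k=3
[0,4] PP  >  k=1
[4,5] S  lex  "quickly"
[5,6] ((S\PP)\S)/N  lex  "cat"
[6,7] NP  lex  "park"
[7,8] N\NP  lex  "plan"
[6,8] N  <  k=7
[5,8] (S\PP)\S  >  k=6
[4,8] S\PP  <  k=5
[0,8] S  <  k=4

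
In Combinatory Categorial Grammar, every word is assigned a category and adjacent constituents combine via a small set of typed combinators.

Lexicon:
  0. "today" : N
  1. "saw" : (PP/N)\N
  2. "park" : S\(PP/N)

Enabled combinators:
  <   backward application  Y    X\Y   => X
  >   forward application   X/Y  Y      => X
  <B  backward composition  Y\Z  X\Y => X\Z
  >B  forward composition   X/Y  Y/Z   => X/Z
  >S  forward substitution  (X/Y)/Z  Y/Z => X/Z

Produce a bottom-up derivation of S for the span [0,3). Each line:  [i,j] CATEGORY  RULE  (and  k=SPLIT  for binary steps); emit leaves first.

[0,1] N  lex  "today"
[1,2] (PP/N)\N  lex  "saw"
[2,3] S\(PP/N)  lex  "park"
[1,3] S\N  <B  k=2
[0,3] S  <  k=1

[0,3] S   <
  [0,1] "today" : N
  [1,3] S\N   <B
    [1,2] "saw" : (PP/N)\N
    [2,3] "park" : S\(PP/N)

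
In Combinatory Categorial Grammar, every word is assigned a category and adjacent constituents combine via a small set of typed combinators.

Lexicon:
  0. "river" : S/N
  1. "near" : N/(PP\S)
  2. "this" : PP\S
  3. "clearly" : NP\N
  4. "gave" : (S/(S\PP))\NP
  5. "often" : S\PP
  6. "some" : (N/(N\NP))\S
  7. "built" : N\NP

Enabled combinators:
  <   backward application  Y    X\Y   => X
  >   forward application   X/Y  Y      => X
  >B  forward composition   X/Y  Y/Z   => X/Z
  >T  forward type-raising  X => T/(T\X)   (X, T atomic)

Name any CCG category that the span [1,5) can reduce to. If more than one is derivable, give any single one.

[0,8] S   >
  [0,1] "river" : S/N
  [1,8] N   >
    [1,7] N/(N\NP)   <
      [1,6] S   >
        [1,5] S/(S\PP)   <
          [1,4] NP   <
            [1,3] N   >
              [1,2] "near" : N/(PP\S)
              [2,3] "this" : PP\S
            [3,4] "clearly" : NP\N
          [4,5] "gave" : (S/(S\PP))\NP
        [5,6] "often" : S\PP
      [6,7] "some" : (N/(N\NP))\S
    [7,8] "built" : N\NP

S/(S\PP)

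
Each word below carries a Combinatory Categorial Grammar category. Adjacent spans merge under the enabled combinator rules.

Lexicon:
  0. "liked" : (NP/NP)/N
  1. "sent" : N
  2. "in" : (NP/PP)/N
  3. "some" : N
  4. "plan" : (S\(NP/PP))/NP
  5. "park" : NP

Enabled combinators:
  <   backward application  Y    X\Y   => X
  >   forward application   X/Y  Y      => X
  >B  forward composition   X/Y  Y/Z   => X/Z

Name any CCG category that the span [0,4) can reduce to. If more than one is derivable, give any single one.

NP/PP

[0,6] S   <
  [0,4] NP/PP   >B
    [0,2] NP/NP   >
      [0,1] "liked" : (NP/NP)/N
      [1,2] "sent" : N
    [2,4] NP/PP   >
      [2,3] "in" : (NP/PP)/N
      [3,4] "some" : N
  [4,6] S\(NP/PP)   >
    [4,5] "plan" : (S\(NP/PP))/NP
    [5,6] "park" : NP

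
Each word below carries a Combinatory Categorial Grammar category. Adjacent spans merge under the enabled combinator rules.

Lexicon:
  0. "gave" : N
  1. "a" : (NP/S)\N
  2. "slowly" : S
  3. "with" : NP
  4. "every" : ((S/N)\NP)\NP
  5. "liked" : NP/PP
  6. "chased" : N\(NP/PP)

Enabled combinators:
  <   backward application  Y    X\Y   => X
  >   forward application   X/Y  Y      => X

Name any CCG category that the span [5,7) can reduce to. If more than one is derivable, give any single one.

N

[0,7] S   >
  [0,5] S/N   <
    [0,3] NP   >
      [0,2] NP/S   <
        [0,1] "gave" : N
        [1,2] "a" : (NP/S)\N
      [2,3] "slowly" : S
    [3,5] (S/N)\NP   <
      [3,4] "with" : NP
      [4,5] "every" : ((S/N)\NP)\NP
  [5,7] N   <
    [5,6] "liked" : NP/PP
    [6,7] "chased" : N\(NP/PP)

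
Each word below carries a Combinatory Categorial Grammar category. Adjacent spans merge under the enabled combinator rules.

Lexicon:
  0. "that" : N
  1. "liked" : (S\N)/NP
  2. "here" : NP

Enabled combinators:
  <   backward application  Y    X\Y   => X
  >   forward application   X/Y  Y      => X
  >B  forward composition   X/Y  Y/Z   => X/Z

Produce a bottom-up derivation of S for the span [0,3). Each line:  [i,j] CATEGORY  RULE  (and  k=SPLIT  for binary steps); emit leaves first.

[0,3] S   <
  [0,1] "that" : N
  [1,3] S\N   >
    [1,2] "liked" : (S\N)/NP
    [2,3] "here" : NP

[0,1] N  lex  "that"
[1,2] (S\N)/NP  lex  "liked"
[2,3] NP  lex  "here"
[1,3] S\N  >  k=2
[0,3] S  <  k=1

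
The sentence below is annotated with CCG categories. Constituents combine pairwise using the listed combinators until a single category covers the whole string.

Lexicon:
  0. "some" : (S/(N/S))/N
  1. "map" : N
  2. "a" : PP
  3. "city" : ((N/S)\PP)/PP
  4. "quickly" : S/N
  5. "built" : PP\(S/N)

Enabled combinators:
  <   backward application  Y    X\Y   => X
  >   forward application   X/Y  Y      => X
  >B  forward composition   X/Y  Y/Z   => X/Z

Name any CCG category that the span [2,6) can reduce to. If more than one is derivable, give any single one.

[0,6] S   >
  [0,2] S/(N/S)   >
    [0,1] "some" : (S/(N/S))/N
    [1,2] "map" : N
  [2,6] N/S   <
    [2,3] "a" : PP
    [3,6] (N/S)\PP   >
      [3,4] "city" : ((N/S)\PP)/PP
      [4,6] PP   <
        [4,5] "quickly" : S/N
        [5,6] "built" : PP\(S/N)

N/S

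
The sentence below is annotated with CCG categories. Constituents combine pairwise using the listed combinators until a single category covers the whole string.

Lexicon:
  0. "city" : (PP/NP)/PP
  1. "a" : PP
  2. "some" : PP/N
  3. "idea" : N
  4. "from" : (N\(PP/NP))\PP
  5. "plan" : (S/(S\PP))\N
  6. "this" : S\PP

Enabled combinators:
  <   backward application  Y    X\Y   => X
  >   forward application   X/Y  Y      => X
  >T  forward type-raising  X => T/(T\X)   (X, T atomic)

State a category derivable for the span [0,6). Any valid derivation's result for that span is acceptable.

S/(S\PP)

[0,7] S   >
  [0,6] S/(S\PP)   <
    [0,5] N   <
      [0,2] PP/NP   >
        [0,1] "city" : (PP/NP)/PP
        [1,2] "a" : PP
      [2,5] N\(PP/NP)   <
        [2,4] PP   >
          [2,3] "some" : PP/N
          [3,4] "idea" : N
        [4,5] "from" : (N\(PP/NP))\PP
    [5,6] "plan" : (S/(S\PP))\N
  [6,7] "this" : S\PP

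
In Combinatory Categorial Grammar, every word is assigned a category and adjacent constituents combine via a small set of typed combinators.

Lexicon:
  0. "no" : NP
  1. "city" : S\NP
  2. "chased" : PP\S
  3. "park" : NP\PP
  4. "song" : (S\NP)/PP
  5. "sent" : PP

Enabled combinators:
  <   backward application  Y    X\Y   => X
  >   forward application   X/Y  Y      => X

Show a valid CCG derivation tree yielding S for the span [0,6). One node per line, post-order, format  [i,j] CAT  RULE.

[0,6] S   <
  [0,4] NP   <
    [0,3] PP   <
      [0,2] S   <
        [0,1] "no" : NP
        [1,2] "city" : S\NP
      [2,3] "chased" : PP\S
    [3,4] "park" : NP\PP
  [4,6] S\NP   >
    [4,5] "song" : (S\NP)/PP
    [5,6] "sent" : PP

[0,1] NP  lex  "no"
[1,2] S\NP  lex  "city"
[0,2] S  <  k=1
[2,3] PP\S  lex  "chased"
[0,3] PP  <  k=2
[3,4] NP\PP  lex  "park"
[0,4] NP  <  k=3
[4,5] (S\NP)/PP  lex  "song"
[5,6] PP  lex  "sent"
[4,6] S\NP  >  k=5
[0,6] S  <  k=4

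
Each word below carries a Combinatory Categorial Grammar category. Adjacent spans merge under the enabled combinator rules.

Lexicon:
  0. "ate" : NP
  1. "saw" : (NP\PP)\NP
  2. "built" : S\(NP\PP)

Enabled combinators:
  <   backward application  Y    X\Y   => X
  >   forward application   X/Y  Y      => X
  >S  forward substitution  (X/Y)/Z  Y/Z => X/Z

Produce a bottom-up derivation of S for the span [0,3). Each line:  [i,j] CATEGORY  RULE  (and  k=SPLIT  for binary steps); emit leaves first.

[0,1] NP  lex  "ate"
[1,2] (NP\PP)\NP  lex  "saw"
[0,2] NP\PP  <  k=1
[2,3] S\(NP\PP)  lex  "built"
[0,3] S  <  k=2

[0,3] S   <
  [0,2] NP\PP   <
    [0,1] "ate" : NP
    [1,2] "saw" : (NP\PP)\NP
  [2,3] "built" : S\(NP\PP)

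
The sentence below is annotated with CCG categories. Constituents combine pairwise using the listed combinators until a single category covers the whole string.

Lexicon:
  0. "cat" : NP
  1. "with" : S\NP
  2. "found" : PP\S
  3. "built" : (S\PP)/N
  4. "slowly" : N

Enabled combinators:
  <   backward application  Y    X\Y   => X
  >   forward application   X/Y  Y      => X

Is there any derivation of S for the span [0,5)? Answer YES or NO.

YES

[0,5] S   <
  [0,3] PP   <
    [0,2] S   <
      [0,1] "cat" : NP
      [1,2] "with" : S\NP
    [2,3] "found" : PP\S
  [3,5] S\PP   >
    [3,4] "built" : (S\PP)/N
    [4,5] "slowly" : N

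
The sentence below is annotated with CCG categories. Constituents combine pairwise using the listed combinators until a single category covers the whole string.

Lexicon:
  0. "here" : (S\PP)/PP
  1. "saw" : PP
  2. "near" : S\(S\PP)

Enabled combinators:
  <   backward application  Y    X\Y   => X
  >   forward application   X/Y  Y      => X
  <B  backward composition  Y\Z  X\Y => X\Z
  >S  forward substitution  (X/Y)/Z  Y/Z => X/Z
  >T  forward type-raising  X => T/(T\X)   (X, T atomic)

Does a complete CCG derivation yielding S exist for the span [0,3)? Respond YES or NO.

YES

[0,3] S   <
  [0,2] S\PP   >
    [0,1] "here" : (S\PP)/PP
    [1,2] "saw" : PP
  [2,3] "near" : S\(S\PP)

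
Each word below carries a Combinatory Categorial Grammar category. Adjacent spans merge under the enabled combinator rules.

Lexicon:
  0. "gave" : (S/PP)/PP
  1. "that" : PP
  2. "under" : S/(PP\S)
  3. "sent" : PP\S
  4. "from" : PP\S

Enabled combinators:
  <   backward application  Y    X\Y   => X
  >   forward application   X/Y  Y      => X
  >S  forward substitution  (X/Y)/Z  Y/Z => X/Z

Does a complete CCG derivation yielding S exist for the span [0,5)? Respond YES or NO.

[0,5] S   >
  [0,2] S/PP   >
    [0,1] "gave" : (S/PP)/PP
    [1,2] "that" : PP
  [2,5] PP   <
    [2,4] S   >
      [2,3] "under" : S/(PP\S)
      [3,4] "sent" : PP\S
    [4,5] "from" : PP\S

YES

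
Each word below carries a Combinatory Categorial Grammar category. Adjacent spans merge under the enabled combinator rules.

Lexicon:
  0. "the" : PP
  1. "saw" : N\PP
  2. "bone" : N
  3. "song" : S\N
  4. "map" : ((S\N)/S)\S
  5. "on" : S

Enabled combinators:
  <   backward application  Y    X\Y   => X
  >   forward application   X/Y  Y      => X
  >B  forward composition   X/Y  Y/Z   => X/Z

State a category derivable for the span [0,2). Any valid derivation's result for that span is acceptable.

[0,6] S   <
  [0,2] N   <
    [0,1] "the" : PP
    [1,2] "saw" : N\PP
  [2,6] S\N   >
    [2,5] (S\N)/S   <
      [2,4] S   <
        [2,3] "bone" : N
        [3,4] "song" : S\N
      [4,5] "map" : ((S\N)/S)\S
    [5,6] "on" : S

N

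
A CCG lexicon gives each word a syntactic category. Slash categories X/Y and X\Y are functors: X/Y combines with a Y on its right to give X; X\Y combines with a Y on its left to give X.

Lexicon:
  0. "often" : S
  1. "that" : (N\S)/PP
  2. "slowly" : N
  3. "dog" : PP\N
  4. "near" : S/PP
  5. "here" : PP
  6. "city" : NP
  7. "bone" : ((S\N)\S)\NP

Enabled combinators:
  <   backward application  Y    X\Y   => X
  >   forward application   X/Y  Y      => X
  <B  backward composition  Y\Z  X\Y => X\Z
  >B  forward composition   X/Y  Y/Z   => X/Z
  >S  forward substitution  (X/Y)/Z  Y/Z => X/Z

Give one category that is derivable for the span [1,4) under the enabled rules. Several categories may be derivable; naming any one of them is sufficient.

N\S

[0,8] S   <
  [0,4] N   <
    [0,1] "often" : S
    [1,4] N\S   >
      [1,2] "that" : (N\S)/PP
      [2,4] PP   <
        [2,3] "slowly" : N
        [3,4] "dog" : PP\N
  [4,8] S\N   <
    [4,6] S   >
      [4,5] "near" : S/PP
      [5,6] "here" : PP
    [6,8] (S\N)\S   <
      [6,7] "city" : NP
      [7,8] "bone" : ((S\N)\S)\NP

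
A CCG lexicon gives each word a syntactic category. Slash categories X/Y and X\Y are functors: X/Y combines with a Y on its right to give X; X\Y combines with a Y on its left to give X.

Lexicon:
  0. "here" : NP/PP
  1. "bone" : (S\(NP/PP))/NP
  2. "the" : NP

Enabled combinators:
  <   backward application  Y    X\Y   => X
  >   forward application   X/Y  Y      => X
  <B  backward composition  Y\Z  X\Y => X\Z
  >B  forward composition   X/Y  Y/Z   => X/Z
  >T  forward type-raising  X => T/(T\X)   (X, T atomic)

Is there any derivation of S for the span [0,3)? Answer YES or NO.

[0,3] S   <
  [0,1] "here" : NP/PP
  [1,3] S\(NP/PP)   >
    [1,2] "bone" : (S\(NP/PP))/NP
    [2,3] "the" : NP

YES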